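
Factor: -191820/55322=-1 * 2^1 * 3^1 * 5^1 * 23^1 * 199^ (-1)=-690/199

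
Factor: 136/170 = 2^2*5^(-1) = 4/5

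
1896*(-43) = -81528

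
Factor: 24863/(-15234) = -1*2^(-1)*3^(-1)*23^2*47^1*2539^(-1)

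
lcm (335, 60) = 4020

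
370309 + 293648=663957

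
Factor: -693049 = -1*7^1*181^1*547^1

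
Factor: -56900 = -1 * 2^2 * 5^2 * 569^1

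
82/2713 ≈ 0.0302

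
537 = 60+477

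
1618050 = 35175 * 46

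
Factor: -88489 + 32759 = -1 * 2^1 * 5^1 * 5573^1 = -55730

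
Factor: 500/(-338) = -1 * 2^1 * 5^3 * 13^(-2) = -250/169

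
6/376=3/188 ≈ 0.0160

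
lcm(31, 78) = 2418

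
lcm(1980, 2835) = 124740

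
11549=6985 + 4564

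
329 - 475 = -146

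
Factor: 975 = 3^1*5^2*13^1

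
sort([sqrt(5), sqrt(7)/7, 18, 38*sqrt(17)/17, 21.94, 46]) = [sqrt(7)/7, sqrt(5), 38*sqrt(17)/17, 18, 21.94, 46]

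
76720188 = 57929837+18790351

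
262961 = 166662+96299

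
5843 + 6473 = 12316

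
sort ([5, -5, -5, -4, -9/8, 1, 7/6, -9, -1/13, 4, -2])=[-9, -5, -5, -4, -2, -9/8, -1/13, 1, 7/6, 4, 5]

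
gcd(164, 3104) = 4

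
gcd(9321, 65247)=9321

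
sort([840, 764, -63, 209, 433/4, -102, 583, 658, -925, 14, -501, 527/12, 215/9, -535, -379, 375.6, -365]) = [-925, -535, -501, -379, -365, -102, -63, 14, 215/9, 527/12, 433/4, 209, 375.6, 583, 658, 764, 840]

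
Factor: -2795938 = -1*2^1*83^1*16843^1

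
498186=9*55354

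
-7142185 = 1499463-8641648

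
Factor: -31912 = -1 * 2^3 * 3989^1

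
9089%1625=964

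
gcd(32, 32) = 32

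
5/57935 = 1/11587 ≈ 0.0000863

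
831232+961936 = 1793168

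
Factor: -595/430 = -1*2^(-1)*7^1*17^1*43^(-1) = -119/86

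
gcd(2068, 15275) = 47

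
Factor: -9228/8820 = -1 * 3^(-1) * 5^(-1) * 7^(-2) * 769^1 = -769/735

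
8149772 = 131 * 62212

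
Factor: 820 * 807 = 2^2 * 3^1 * 5^1 * 41^1 * 269^1 = 661740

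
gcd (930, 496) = 62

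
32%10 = 2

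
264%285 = 264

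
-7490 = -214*35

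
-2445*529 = -1293405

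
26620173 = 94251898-67631725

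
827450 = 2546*325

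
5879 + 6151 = 12030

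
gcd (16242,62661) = 3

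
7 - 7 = 0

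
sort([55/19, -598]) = [-598, 55/19]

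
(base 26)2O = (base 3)2211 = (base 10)76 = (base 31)2E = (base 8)114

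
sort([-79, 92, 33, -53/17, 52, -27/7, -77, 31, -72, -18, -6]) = [-79, -77, -72, -18, -6, -27/7, -53/17, 31, 33, 52, 92]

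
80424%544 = 456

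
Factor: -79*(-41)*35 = 5^1*7^1*41^1*79^1 = 113365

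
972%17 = 3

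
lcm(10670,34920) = 384120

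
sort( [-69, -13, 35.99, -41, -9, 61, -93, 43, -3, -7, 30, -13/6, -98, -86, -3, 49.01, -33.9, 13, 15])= [-98, -93, -86, -69, -41, -33.9, -13, -9, -7, -3, -3, -13/6, 13, 15, 30, 35.99, 43, 49.01, 61]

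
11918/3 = 3972 + 2/3 ≈ 3972.67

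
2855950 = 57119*50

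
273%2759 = 273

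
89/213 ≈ 0.418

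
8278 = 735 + 7543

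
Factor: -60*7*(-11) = 2^2*3^1*5^1*7^1*11^1 = 4620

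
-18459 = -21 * 879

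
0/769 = 0 = 0.00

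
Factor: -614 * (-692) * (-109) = -1 * 2^3 * 109^1 * 173^1 * 307^1 = -46312792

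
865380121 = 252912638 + 612467483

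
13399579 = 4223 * 3173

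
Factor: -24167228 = -1*2^2*31^2*6287^1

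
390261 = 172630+217631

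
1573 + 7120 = 8693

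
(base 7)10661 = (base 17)981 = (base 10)2738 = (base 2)101010110010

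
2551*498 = 1270398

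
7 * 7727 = 54089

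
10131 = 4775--5356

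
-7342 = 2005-9347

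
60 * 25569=1534140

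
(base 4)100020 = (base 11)859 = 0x408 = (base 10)1032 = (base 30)14c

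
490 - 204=286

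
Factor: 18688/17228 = 2^6 * 59^ (-1) = 64/59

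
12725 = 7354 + 5371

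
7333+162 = 7495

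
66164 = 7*9452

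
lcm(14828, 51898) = 103796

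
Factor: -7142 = -1 * 2^1 * 3571^1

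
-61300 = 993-62293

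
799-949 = -150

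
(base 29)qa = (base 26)13a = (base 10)764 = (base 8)1374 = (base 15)35e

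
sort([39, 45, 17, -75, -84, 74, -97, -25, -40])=[-97, -84, -75, -40, -25, 17, 39, 45, 74]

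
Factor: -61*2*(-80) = 2^5*5^1*61^1 = 9760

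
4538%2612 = 1926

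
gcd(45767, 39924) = 1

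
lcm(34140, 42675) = 170700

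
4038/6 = 673 = 673.00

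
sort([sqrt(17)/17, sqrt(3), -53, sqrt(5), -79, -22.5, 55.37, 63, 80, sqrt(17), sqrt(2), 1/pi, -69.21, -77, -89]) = [-89, -79, -77, -69.21, -53, -22.5, sqrt(17)/17, 1/pi, sqrt(2), sqrt(3), sqrt(5), sqrt(17), 55.37, 63, 80]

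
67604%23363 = 20878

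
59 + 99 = 158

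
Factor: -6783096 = -1*2^3*3^1*233^1*1213^1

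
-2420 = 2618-5038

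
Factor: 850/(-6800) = -1 * 2^(-3) = -1/8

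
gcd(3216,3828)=12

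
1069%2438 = 1069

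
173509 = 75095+98414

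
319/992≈0.322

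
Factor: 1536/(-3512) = -1 * 2^6 * 3^1 * 439^(-1) = -192/439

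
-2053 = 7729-9782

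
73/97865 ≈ 0.000746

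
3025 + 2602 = 5627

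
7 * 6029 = 42203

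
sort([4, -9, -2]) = [-9, -2, 4]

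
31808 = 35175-3367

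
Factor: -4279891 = -1 * 7^1 * 11^2 * 31^1 * 163^1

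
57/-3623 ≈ -0.0157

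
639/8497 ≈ 0.0752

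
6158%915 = 668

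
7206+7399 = 14605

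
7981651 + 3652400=11634051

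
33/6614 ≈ 0.00499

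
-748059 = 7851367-8599426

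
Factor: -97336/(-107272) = 11^(-1) * 23^2 * 53^(-1) = 529/583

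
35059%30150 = 4909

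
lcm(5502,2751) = 5502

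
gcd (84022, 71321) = 977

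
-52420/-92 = 569 + 18/23 ≈ 569.78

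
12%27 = 12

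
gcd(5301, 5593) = 1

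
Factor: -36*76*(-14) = 2^5*3^2*7^1*19^1 = 38304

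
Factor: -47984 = -1 * 2^4 * 2999^1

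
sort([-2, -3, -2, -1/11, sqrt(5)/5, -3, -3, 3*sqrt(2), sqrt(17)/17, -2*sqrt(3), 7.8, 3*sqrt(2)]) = [-2*sqrt(3), -3, -3, -3, -2, -2, -1/11, sqrt(17)/17, sqrt(5)/5, 3*sqrt(2), 3*sqrt(2), 7.8]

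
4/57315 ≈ 0.0000698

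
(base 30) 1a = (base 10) 40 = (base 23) 1h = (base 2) 101000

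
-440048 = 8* (-55006)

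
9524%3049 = 377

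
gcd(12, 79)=1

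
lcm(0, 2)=0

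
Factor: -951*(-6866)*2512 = 2^5*3^1*157^1*317^1*3433^1 = 16402269792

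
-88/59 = -1 - 29/59 ≈ -1.49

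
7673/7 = 1096 + 1/7 ≈ 1096.14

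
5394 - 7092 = -1698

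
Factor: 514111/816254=2^(-1) * 13^1 * 71^1 * 557^1 * 408127^(-1)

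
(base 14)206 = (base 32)ce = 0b110001110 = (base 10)398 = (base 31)cq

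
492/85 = 5 + 67/85 ≈ 5.79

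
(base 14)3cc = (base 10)768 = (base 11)639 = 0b1100000000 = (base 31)oo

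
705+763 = 1468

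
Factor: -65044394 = -1 * 2^1 * 433^1 * 75109^1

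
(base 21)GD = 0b101011101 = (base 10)349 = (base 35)9Y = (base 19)I7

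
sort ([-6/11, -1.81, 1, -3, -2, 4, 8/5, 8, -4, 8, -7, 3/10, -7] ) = [-7, -7, -4, -3, -2, -1.81, -6/11, 3/10, 1, 8/5, 4, 8, 8] 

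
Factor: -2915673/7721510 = -1 * 2^(-1) * 3^1 * 5^(-1) * 43^(-1) * 479^1 * 2029^1 * 17957^(-1)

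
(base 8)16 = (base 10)14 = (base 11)13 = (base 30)e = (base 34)e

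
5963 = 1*5963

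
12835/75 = 171 + 2/15≈171.13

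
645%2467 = 645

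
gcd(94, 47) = 47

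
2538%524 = 442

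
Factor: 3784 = 2^3 * 11^1 * 43^1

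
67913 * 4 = 271652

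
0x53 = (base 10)83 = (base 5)313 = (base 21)3k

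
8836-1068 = 7768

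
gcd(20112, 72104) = 8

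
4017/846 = 4 + 211/282 ≈ 4.75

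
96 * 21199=2035104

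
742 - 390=352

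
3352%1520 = 312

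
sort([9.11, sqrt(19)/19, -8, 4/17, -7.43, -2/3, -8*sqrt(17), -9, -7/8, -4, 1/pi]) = [-8*sqrt(17), -9, -8, -7.43, -4, -7/8, -2/3, sqrt(19)/19, 4/17, 1/pi, 9.11]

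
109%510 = 109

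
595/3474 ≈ 0.171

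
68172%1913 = 1217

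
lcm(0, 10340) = 0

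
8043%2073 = 1824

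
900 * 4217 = 3795300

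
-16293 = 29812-46105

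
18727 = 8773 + 9954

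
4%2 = 0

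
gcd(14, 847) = 7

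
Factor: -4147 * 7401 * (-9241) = 3^1 * 11^1 * 13^1 * 29^1 * 2467^1 * 9241^1 = 283624282227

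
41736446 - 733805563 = -692069117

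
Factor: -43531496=-1*2^3*5441437^1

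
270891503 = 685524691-414633188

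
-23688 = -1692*14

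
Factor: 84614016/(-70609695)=-1 * 2^7 * 5^(-1) * 13^(-1) * 97^(-1) * 179^1 * 1231^1 * 3733^(-1)=-28204672/23536565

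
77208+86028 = 163236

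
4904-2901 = 2003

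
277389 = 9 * 30821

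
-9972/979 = -10 - 182/979 ≈ -10.19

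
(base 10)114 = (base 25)4e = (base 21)59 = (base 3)11020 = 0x72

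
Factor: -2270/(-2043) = 2^1*3^(-2)*5^1 = 10/9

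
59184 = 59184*1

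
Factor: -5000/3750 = -1*2^2*3^(-1) = -4/3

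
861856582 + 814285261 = 1676141843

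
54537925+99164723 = 153702648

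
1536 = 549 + 987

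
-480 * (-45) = 21600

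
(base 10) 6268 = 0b1100001111100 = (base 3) 22121011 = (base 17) 14bc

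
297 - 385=-88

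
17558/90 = 8779/45 ≈ 195.09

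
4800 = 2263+2537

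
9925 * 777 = 7711725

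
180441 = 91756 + 88685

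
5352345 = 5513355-161010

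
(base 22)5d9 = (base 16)a9b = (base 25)48f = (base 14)dbd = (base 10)2715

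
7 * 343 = 2401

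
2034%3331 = 2034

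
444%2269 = 444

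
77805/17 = 4576 + 13/17 ≈ 4576.76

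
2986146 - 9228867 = -6242721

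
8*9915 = 79320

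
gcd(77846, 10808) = 2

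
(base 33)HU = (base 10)591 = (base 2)1001001111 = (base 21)173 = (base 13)366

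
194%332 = 194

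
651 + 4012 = 4663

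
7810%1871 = 326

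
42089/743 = 56 + 481/743 ≈ 56.65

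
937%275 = 112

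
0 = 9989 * 0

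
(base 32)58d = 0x150d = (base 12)3151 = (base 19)ehc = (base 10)5389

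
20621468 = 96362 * 214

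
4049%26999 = 4049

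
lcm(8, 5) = 40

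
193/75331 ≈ 0.00256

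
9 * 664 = 5976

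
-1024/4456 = -128/557≈-0.230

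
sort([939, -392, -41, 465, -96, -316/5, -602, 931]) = [-602, -392, -96, -316/5, -41, 465, 931, 939]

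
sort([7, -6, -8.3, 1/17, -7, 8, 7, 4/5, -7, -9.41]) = [-9.41, -8.3, -7, -7, -6, 1/17, 4/5, 7, 7, 8]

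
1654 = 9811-8157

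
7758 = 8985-1227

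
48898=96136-47238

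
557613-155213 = 402400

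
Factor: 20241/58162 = 2^(-1)*3^2*173^1*2237^(-1) = 1557/4474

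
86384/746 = 115+297/373 ≈ 115.80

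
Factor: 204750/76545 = 2^1*3^(-5)*5^2*13^1 = 650/243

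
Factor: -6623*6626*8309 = -1*2^1*7^1*37^1*179^1*1187^1*3313^1 = -364632139382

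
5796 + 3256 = 9052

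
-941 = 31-972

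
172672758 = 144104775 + 28567983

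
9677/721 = 13+304/721 ≈ 13.42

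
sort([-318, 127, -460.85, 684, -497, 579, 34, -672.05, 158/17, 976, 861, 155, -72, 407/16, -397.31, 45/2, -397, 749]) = [-672.05, -497, -460.85, -397.31, -397, -318, -72, 158/17, 45/2, 407/16, 34, 127, 155, 579, 684, 749, 861, 976]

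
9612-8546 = 1066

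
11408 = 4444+6964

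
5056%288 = 160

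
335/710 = 67/142 ≈ 0.472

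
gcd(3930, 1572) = 786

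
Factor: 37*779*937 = 19^1*37^1*41^1*937^1 = 27007151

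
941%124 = 73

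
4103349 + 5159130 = 9262479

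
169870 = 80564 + 89306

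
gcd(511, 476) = 7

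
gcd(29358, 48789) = 9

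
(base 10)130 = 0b10000010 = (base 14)94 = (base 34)3s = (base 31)46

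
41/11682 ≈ 0.00351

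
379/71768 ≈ 0.00528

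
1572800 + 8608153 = 10180953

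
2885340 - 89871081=-86985741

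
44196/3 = 14732 = 14732.00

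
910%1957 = 910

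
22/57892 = 11/28946 ≈ 0.000380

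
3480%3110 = 370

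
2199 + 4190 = 6389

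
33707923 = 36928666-3220743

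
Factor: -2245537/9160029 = -1 * 3^(-2) * 7^1 * 320791^1 * 1017781^(-1)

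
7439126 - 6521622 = 917504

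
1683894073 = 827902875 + 855991198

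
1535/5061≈0.303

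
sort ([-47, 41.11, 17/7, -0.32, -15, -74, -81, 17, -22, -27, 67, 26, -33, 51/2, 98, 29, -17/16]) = [-81, -74, -47, -33, -27, -22, -15, -17/16, -0.32, 17/7, 17, 51/2, 26, 29, 41.11, 67, 98]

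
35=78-43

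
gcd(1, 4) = 1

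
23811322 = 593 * 40154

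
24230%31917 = 24230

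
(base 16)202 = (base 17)1d4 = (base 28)ia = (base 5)4024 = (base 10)514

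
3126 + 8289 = 11415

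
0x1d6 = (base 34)ds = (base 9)572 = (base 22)l8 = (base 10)470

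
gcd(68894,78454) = 2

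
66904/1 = 66904 = 66904.00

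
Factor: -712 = -1*2^3*89^1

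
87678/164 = 43839/82 ≈ 534.62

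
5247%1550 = 597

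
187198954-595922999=-408724045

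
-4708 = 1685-6393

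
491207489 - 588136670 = -96929181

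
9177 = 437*21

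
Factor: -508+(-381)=-1 * 7^1 * 127^1=-889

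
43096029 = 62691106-19595077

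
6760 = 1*6760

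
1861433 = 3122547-1261114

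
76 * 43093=3275068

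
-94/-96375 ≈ 0.000975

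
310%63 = 58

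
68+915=983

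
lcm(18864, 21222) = 169776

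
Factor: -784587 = -1*3^1*261529^1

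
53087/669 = 79 + 236/669 ≈ 79.35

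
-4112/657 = -6 - 170/657 ≈ -6.26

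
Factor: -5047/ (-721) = 7^1 = 7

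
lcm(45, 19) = 855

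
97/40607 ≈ 0.00239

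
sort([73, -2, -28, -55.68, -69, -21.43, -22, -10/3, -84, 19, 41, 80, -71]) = [-84, -71, -69, -55.68, -28, -22, -21.43, -10/3, -2, 19, 41, 73, 80]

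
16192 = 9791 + 6401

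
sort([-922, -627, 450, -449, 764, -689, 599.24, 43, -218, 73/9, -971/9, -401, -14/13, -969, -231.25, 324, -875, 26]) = [-969, -922, -875, -689, -627, -449, -401, -231.25, -218, -971/9, -14/13, 73/9, 26, 43, 324, 450, 599.24, 764]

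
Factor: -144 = -1*2^4*3^2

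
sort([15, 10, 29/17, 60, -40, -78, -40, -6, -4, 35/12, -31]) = [-78, -40, -40, -31, -6, -4, 29/17, 35/12, 10, 15, 60]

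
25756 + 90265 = 116021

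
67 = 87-20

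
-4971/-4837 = 1 + 134/4837 ≈ 1.03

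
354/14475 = 118/4825 ≈ 0.0245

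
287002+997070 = 1284072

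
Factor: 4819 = 61^1*79^1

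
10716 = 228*47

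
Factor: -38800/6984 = -1 * 2^1 * 3^(-2) * 5^2 = -50/9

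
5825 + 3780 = 9605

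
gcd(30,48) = 6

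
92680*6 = 556080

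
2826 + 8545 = 11371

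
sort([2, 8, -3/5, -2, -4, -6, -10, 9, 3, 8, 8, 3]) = [-10, -6, -4, -2, -3/5, 2, 3, 3, 8, 8, 8, 9]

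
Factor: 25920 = 2^6*3^4*5^1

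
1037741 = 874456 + 163285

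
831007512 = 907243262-76235750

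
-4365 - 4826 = -9191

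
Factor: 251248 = 2^4 * 41^1 * 383^1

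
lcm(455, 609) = 39585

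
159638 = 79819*2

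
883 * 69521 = 61387043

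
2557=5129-2572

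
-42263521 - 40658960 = -82922481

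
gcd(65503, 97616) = 1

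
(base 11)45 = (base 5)144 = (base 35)1e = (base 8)61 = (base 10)49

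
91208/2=45604=45604.00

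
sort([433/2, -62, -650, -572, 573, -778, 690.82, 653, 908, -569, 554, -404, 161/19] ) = [-778, -650, -572, -569, -404, -62, 161/19, 433/2, 554, 573, 653, 690.82, 908] 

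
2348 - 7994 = -5646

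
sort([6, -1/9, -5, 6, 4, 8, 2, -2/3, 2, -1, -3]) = [-5, -3, -1, -2/3, -1/9, 2, 2, 4, 6, 6, 8]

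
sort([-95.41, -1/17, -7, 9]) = [-95.41, -7, -1/17, 9]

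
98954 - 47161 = 51793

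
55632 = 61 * 912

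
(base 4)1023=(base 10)75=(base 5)300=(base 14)55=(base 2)1001011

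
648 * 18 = 11664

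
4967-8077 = -3110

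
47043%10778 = 3931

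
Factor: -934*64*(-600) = 2^10*3^1*5^2*467^1 = 35865600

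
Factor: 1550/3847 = 2^1*5^2*31^1*3847^(-1)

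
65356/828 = 78 + 193/207 ≈ 78.93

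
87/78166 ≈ 0.00111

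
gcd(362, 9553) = 1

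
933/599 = 1 + 334/599 ≈ 1.56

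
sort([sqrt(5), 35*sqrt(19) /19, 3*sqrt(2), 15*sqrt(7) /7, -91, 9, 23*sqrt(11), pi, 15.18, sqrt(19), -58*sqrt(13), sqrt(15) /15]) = [-58*sqrt(13), -91, sqrt(15) /15, sqrt(5), pi, 3*sqrt(2), sqrt(19), 15*sqrt(7) /7, 35*sqrt(19) /19, 9, 15.18, 23*sqrt(11)]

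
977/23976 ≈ 0.0407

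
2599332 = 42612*61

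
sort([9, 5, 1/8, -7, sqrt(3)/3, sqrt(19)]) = [-7, 1/8, sqrt(3)/3, sqrt(19), 5, 9]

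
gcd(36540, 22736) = 812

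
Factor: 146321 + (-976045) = -1 * 2^2 * 7^1 * 29633^1 = -829724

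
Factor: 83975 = 5^2 * 3359^1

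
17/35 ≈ 0.486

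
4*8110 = 32440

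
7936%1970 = 56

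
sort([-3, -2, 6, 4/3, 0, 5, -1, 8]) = [-3, -2, -1, 0, 4/3, 5, 6, 8]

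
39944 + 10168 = 50112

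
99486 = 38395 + 61091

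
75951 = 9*8439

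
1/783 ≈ 0.00128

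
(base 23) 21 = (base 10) 47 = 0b101111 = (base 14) 35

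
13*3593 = 46709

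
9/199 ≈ 0.0452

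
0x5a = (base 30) 30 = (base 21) 46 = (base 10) 90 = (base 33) 2o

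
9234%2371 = 2121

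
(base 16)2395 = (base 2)10001110010101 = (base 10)9109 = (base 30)a3j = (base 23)h51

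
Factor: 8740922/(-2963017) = -1 * 2^1 * 29^(-1) * 83^(-1) * 1231^(-1) * 4370461^1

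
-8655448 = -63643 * 136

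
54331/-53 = -1025 - 6/53 ≈ -1025.11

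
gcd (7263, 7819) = 1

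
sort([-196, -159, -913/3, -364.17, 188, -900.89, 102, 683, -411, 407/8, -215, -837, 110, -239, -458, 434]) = [-900.89, -837, -458, -411, -364.17, -913/3, -239, -215, -196, -159, 407/8, 102, 110, 188, 434, 683]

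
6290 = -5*(-1258)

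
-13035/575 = -22 - 77/115≈-22.67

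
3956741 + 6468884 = 10425625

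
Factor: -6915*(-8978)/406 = 3^1*5^1*7^(-1)*29^(-1)*67^2*461^1 = 31041435/203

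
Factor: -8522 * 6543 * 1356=-1 * 2^3 * 3^3 * 113^1 * 727^1 * 4261^1=-75609808776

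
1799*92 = 165508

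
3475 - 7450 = -3975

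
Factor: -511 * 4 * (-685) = 2^2 * 5^1 * 7^1 * 73^1 * 137^1 = 1400140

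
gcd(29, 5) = 1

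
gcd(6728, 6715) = 1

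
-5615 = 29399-35014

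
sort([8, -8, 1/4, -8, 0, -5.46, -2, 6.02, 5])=[-8, -8, -5.46, -2, 0, 1/4, 5, 6.02, 8]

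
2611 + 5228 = 7839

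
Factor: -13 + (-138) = -1*151^1 = -151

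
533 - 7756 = -7223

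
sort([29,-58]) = [-58,29]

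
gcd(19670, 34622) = 14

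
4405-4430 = -25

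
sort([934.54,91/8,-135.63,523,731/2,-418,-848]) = [-848,-418,-135.63,91/8,731/2,523,934.54]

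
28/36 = 7/9 ≈ 0.778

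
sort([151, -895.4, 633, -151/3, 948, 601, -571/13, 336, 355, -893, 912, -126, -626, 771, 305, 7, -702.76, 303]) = [-895.4, -893, -702.76, -626, -126, -151/3, -571/13, 7, 151, 303, 305, 336, 355, 601, 633, 771, 912, 948]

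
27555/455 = 5511/91 ≈ 60.56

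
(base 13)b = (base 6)15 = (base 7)14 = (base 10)11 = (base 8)13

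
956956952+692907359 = 1649864311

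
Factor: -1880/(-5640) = 3^(-1) = 1/3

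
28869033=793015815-764146782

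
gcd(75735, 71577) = 297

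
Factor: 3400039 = 1213^1*2803^1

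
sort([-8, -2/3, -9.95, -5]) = [-9.95, -8, -5, -2/3]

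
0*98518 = 0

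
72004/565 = 127 + 249/565 ≈ 127.44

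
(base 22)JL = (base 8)667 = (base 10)439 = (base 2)110110111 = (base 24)I7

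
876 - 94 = 782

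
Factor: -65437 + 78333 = 2^5 * 13^1 * 31^1 = 12896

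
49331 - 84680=-35349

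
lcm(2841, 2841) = 2841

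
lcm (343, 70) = 3430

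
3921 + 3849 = 7770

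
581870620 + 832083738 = 1413954358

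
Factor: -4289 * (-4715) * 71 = 5^1 * 23^1 * 41^1 * 71^1 * 4289^1 = 1435807085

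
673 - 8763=-8090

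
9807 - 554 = 9253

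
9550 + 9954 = 19504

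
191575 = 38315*5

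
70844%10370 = 8624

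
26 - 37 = -11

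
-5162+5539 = 377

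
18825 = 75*251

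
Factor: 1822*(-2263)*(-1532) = 2^3*31^1*73^1*383^1*911^1 = 6316720952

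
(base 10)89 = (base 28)35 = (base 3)10022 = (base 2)1011001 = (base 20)49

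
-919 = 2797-3716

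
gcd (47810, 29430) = 10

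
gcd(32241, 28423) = 1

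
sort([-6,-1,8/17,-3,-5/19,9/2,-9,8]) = [-9,-6,-3,-1,-5/19,8/17,9/2,8]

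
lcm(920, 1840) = 1840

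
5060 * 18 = 91080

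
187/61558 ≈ 0.00304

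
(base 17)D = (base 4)31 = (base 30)D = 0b1101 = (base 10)13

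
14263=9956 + 4307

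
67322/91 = 739+73/91 ≈ 739.80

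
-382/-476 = 191/238 ≈ 0.803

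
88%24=16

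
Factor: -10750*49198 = -1*2^2*5^3*17^1*43^1*1447^1 = -528878500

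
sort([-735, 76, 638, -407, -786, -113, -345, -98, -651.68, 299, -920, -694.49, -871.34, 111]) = [-920, -871.34, -786, -735, -694.49, -651.68, -407, -345, -113, -98, 76, 111, 299, 638]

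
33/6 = 11/2 = 5.50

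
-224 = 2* (-112)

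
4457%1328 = 473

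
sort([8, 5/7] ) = [5/7, 8] 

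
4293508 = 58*74026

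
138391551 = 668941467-530549916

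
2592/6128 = 162/383 ≈ 0.423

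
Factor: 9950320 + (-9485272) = 2^3*3^3*2153^1 = 465048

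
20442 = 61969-41527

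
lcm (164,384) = 15744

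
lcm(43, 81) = 3483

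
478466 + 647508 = 1125974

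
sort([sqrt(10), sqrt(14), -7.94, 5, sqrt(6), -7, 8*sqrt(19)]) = [-7.94, -7, sqrt(6), sqrt(10), sqrt(14), 5, 8*sqrt(19)]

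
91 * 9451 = 860041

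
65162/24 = 2715 + 1/12 ≈ 2715.08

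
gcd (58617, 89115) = 39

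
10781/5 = 2156+1/5 = 2156.20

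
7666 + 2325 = 9991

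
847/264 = 77/24 ≈ 3.21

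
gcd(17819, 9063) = 1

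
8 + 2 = 10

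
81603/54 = 1511+1/6 ≈ 1511.17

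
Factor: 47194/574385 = 2^1 * 5^(-1) * 3371^1 * 16411^(-1) = 6742/82055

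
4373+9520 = 13893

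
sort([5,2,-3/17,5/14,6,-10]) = [-10,-3/17,5/14,2,5,6]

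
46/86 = 23/43 ≈ 0.535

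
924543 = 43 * 21501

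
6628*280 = 1855840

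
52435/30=1747+5/6 ≈ 1747.83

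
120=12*10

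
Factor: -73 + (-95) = -1 * 2^3 * 3^1 * 7^1 = -168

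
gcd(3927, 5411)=7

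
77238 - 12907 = 64331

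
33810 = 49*690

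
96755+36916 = 133671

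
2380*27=64260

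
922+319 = 1241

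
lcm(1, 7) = 7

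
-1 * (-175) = 175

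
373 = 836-463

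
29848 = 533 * 56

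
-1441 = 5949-7390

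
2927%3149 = 2927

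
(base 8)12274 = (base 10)5308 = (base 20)d58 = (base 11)3a96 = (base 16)14bc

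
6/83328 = 1/13888 ≈ 0.0000720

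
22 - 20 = 2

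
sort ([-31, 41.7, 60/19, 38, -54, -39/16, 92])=[-54, -31, -39/16, 60/19, 38, 41.7, 92]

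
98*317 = 31066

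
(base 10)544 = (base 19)19c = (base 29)im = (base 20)174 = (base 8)1040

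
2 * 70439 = 140878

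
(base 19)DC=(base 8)403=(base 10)259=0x103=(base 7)520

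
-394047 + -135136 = -529183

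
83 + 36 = 119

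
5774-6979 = -1205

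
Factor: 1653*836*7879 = 2^2*3^1*11^1*19^2*29^1*7879^1 = 10888053132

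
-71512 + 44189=-27323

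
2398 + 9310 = 11708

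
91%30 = 1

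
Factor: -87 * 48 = -1 * 2^4 * 3^2 * 29^1 = -4176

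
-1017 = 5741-6758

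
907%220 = 27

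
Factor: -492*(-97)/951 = 2^2*41^1*97^1*317^(-1) = 15908/317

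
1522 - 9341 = -7819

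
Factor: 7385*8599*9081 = 3^2*5^1*7^1*211^1*1009^1*8599^1 = 576676327815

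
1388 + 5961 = 7349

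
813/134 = 6 + 9/134 ≈ 6.07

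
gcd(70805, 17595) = 85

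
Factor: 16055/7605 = 3^(-2)*19^1 = 19/9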